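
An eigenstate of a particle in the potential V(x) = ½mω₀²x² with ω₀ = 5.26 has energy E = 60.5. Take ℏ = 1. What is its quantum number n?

E_n = ℏω₀(n + ½) ⇒ n = E/(ℏω₀) − ½ = 60.5/5.26 − 0.5 = 11.002 → n = 11.

n = 11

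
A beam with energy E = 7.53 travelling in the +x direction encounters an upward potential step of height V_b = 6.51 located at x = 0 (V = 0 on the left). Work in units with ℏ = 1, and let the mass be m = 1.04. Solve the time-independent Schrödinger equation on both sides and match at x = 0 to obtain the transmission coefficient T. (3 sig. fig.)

T = 0.787

The wavenumbers are k₁ = √(2mE)/ℏ = 3.958 on the left and k₂ = √(2m(E − V_b))/ℏ = 1.457 on the right.
Matching ψ and ψ′ at x = 0 gives r = (k₁ − k₂)/(k₁ + k₂), so R = r² = 0.2134 and T = 1 − R = 0.7866.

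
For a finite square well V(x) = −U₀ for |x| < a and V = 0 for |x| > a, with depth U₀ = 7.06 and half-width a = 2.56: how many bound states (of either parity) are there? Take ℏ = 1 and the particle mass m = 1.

N = 7

Define the well-strength parameter z₀ = (a/ℏ)√(2mU₀) = 2.56 × √(2·1·7.06) = 9.620.
The even/odd transcendental equations gain one root per π/2 in z₀, giving N = 1 + ⌊2z₀/π⌋ = 1 + ⌊6.124⌋ = 7.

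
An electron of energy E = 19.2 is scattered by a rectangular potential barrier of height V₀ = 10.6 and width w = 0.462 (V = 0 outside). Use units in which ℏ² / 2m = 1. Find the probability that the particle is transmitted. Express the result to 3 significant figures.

E > V₀: inside the barrier k₂ = √(2m(E − V₀))/ℏ = 2.933, k₂w = 1.355.
Matching at both interfaces gives T⁻¹ = 1 + V₀² sin²(k₂w) / [4E(E − V₀)] = 1.162, hence T = 0.860.

T = 0.860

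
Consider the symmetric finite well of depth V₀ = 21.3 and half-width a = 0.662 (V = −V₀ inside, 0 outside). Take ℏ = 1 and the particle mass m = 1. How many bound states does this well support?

N = 3

The dimensionless depth is z₀ = a√(2mV₀)/ℏ = 0.662 × √(42.60) = 4.321.
A new bound state (alternating even/odd) appears each time z₀ passes a multiple of π/2, so N = ⌊2z₀/π⌋ + 1 = ⌊2.751⌋ + 1 = 3.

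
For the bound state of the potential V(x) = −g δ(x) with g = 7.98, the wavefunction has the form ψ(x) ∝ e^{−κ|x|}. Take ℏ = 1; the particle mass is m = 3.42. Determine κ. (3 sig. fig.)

κ = 27.3

Integrating the TISE across x = 0 gives the cusp condition ψ'(0⁺) − ψ'(0⁻) = −(2mg/ℏ²)ψ(0).
With ψ ∝ e^{−κ|x|} this yields −2κ = −2mg/ℏ², so κ = mg/ℏ² = 27.29.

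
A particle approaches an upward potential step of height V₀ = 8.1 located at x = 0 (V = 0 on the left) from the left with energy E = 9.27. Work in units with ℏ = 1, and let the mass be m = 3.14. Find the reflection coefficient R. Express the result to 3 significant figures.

On each side the TISE gives plane waves with k = √(2m(E − V))/ℏ: k₁ = √(2·3.14·9.27) = 7.630, k₂ = √(2·3.14·1.17) = 2.711.
Continuity of ψ and ψ′ at the step yields the reflection amplitude r = (k₁ − k₂)/(k₁ + k₂) = 0.4757; thus R = |r|² = 0.2263, T = 0.7737.

R = 0.226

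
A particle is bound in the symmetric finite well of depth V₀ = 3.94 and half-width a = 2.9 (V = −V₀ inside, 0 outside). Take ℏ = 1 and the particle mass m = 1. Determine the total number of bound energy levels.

The dimensionless depth is z₀ = a√(2mV₀)/ℏ = 2.9 × √(7.880) = 8.141.
A new bound state (alternating even/odd) appears each time z₀ passes a multiple of π/2, so N = ⌊2z₀/π⌋ + 1 = ⌊5.183⌋ + 1 = 6.

N = 6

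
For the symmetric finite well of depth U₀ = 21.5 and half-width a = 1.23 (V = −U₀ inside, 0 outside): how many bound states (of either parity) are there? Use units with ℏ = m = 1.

N = 6

Define the well-strength parameter z₀ = (a/ℏ)√(2mU₀) = 1.23 × √(2·1·21.5) = 8.066.
The even/odd transcendental equations gain one root per π/2 in z₀, giving N = 1 + ⌊2z₀/π⌋ = 1 + ⌊5.135⌋ = 6.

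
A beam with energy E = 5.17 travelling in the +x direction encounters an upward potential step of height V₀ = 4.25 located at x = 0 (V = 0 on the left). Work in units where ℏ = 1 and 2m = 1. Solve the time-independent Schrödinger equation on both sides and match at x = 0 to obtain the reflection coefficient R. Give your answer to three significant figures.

R = 0.165

The wavenumbers are k₁ = √(2mE)/ℏ = 2.274 on the left and k₂ = √(2m(E − V₀))/ℏ = 0.9592 on the right.
Continuity of ψ and ψ′ at the step yields the reflection amplitude r = (k₁ − k₂)/(k₁ + k₂) = 0.4066; thus R = |r|² = 0.1653, T = 0.8347.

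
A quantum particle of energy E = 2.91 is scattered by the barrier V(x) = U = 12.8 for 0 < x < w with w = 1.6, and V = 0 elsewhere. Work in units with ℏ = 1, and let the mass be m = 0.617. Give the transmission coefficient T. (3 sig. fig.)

Since E < U the interior solution is evanescent with decay constant κ = √(2m(U − E))/ℏ = 3.493.
κw = 5.590, sinh(κw) = 133.8.
Matching ψ, ψ′ at both faces gives T = [1 + U² sinh²(κw) / (4E(U − E))]⁻¹ = 1/25480 = 0.0000392.

T = 0.0000392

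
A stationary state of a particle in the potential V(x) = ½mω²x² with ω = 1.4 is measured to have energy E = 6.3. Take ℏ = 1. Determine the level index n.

E_n = ℏω(n + ½) ⇒ n = E/(ℏω) − ½ = 6.3/1.4 − 0.5 = 4.000 → n = 4.

n = 4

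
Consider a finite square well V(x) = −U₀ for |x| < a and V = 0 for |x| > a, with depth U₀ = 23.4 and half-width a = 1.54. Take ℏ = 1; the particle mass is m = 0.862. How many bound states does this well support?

The dimensionless depth is z₀ = a√(2mU₀)/ℏ = 1.54 × √(40.34) = 9.781.
The even/odd transcendental equations gain one root per π/2 in z₀, giving N = 1 + ⌊2z₀/π⌋ = 1 + ⌊6.227⌋ = 7.

N = 7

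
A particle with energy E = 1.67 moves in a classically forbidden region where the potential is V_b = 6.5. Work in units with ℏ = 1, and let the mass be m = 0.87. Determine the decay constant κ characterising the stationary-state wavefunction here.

κ = 2.90

Since E < V_b the TISE in this region is ψ'' = κ²ψ with κ = √(2m(V_b − E))/ℏ.
κ = √(2 × 0.87 × 4.83) = 2.899.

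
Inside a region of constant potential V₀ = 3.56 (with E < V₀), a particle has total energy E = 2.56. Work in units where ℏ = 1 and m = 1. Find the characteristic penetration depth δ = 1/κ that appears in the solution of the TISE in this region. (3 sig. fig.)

Since E < V₀ the TISE in this region is ψ'' = κ²ψ with κ = √(2m(V₀ − E))/ℏ.
κ = √(2 × 1 × 1) = 1.414. The penetration depth is δ = 1/κ = 0.707.

δ = 0.707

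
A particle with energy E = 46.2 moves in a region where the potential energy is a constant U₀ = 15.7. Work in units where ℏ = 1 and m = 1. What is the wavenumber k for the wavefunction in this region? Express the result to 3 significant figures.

With E > U₀ the solution is oscillatory, ψ ∝ e^{±ikx} with k = √(2m(E − U₀))/ℏ.
k = √(2 × 1 × 30.5) = 7.810.

k = 7.81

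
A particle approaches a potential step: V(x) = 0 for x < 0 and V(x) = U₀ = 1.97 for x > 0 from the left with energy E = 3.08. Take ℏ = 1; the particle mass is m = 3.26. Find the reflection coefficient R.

The wavenumbers are k₁ = √(2mE)/ℏ = 4.481 on the left and k₂ = √(2m(E − U₀))/ℏ = 2.690 on the right.
Continuity of ψ and ψ′ at the step yields the reflection amplitude r = (k₁ − k₂)/(k₁ + k₂) = 0.2497; thus R = |r|² = 0.06237, T = 0.9376.

R = 0.0624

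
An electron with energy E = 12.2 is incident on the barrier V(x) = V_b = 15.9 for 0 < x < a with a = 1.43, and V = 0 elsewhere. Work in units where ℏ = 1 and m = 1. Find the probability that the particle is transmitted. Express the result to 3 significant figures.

Since E < V_b the interior solution is evanescent with decay constant κ = √(2m(V_b − E))/ℏ = 2.720.
κa = 3.890, sinh(κa) = 24.45.
The exact tunnelling result is T⁻¹ = 1 + V_b² sinh²(κa) / [4E(V_b − E)] = 837.7, so T = 0.00119.

T = 0.00119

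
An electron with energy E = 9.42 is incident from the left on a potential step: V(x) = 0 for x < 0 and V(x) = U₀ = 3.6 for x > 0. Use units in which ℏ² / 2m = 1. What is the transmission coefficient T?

T = 0.986

On each side the TISE gives plane waves with k = √(2m(E − V))/ℏ: k₁ = √(2·½·9.42) = 3.069, k₂ = √(2·½·5.82) = 2.412.
Matching ψ and ψ′ at x = 0 gives r = (k₁ − k₂)/(k₁ + k₂), so R = r² = 0.01435 and T = 1 − R = 0.9856.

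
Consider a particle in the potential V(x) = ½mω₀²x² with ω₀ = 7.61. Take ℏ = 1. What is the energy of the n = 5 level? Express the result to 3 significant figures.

E = 41.9

Using E_n = (n + ½)ℏω₀: E_5 = 5.5 × 7.61 = 41.86.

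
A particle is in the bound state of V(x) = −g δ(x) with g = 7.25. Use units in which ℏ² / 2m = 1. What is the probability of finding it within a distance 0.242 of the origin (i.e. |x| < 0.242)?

P = 0.827

The normalised bound state is ψ = √κ e^{−κ|x|} with κ = mg/ℏ² = 3.625.
P(|x| < d) = ∫_{−d}^{d} κ e^{−2κ|x|} dx = 1 − e^{−2κd} = 1 − e^{−1.755} = 0.8270.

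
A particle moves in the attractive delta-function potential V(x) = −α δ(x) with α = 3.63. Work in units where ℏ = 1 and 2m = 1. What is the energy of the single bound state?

E = -3.29

For x ≠ 0 the bound state is ψ ∝ e^{−κ|x|}; integrating the TISE across the delta gives the cusp condition 2κ = 2mα/ℏ², so κ = 1.815.
Then E = −ℏ²κ²/(2m) = −mα²/(2ℏ²) = -3.294.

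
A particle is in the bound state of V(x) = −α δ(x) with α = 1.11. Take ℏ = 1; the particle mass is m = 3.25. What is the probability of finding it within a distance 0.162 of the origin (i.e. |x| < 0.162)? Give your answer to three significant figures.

P = 0.689

The normalised bound state is ψ = √κ e^{−κ|x|} with κ = mα/ℏ² = 3.608.
P(|x| < d) = ∫_{−d}^{d} κ e^{−2κ|x|} dx = 1 − e^{−2κd} = 1 − e^{−1.169} = 0.6893.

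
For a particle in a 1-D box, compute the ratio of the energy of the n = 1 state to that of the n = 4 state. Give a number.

0.0625

Since E_n ∝ n², the ratio is (1/4)² = 0.0625.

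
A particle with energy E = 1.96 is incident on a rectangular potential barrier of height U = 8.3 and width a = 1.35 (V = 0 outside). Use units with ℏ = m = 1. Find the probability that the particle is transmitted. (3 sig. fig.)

T = 0.000193

E < U: inside the barrier ψ ∝ e^{±κx} with κ = √(2m(U − E))/ℏ = 3.561.
κa = 4.807, sinh(κa) = 61.19.
The exact tunnelling result is T⁻¹ = 1 + U² sinh²(κa) / [4E(U − E)] = 5190, so T = 0.000193.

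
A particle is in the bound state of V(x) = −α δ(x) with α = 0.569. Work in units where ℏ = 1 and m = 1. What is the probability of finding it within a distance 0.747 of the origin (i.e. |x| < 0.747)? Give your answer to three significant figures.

The normalised bound state is ψ = √κ e^{−κ|x|} with κ = mα/ℏ² = 0.5690.
P(|x| < d) = ∫_{−d}^{d} κ e^{−2κ|x|} dx = 1 − e^{−2κd} = 1 − e^{−0.8501} = 0.5726.

P = 0.573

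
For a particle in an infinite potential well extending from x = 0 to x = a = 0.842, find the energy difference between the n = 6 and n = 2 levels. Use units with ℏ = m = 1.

E_n = n²π²ℏ²/(2ma²), so ΔE = (6² − 2²) π²ℏ²/(2ma²).
ΔE = 32 × π² / (2 × 1 × 0.842²) = 222.7.

ΔE = 223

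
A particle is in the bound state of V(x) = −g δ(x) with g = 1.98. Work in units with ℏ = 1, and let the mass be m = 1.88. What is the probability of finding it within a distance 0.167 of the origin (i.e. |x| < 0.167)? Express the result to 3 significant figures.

P = 0.712

The normalised bound state is ψ = √κ e^{−κ|x|} with κ = mg/ℏ² = 3.722.
P(|x| < d) = ∫_{−d}^{d} κ e^{−2κ|x|} dx = 1 − e^{−2κd} = 1 − e^{−1.243} = 0.7116.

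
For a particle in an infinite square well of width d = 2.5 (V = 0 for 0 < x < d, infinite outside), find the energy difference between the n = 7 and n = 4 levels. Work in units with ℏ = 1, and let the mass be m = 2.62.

E_n = n²π²ℏ²/(2md²), so ΔE = (7² − 4²) π²ℏ²/(2md²).
ΔE = 33 × π² / (2 × 2.62 × 2.5²) = 9.945.

ΔE = 9.94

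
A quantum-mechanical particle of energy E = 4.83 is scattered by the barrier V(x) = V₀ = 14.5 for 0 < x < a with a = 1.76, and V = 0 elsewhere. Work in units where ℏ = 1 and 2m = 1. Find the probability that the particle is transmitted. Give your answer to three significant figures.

T = 0.0000627

Since E < V₀ the interior solution is evanescent with decay constant κ = √(2m(V₀ − E))/ℏ = 3.110.
κa = 5.473, sinh(κa) = 119.1.
The exact tunnelling result is T⁻¹ = 1 + V₀² sinh²(κa) / [4E(V₀ − E)] = 15960, so T = 0.0000627.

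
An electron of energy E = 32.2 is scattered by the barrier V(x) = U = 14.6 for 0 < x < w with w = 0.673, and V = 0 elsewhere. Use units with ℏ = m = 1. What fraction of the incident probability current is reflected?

R = 0.0505

Above the barrier the interior wavenumber is k₂ = √(2m(E − U))/ℏ = 5.933, giving phase k₂w = 3.993.
T = [1 + U² sin²(k₂w) / (4E(E − U))]⁻¹ = 1/1.053 = 0.949.
R = 1 − T = 0.0505.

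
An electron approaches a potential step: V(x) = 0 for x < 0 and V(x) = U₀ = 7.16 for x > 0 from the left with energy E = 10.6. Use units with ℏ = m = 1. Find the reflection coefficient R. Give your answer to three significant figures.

The wavenumbers are k₁ = √(2mE)/ℏ = 4.604 on the left and k₂ = √(2m(E − U₀))/ℏ = 2.623 on the right.
Matching ψ and ψ′ at x = 0 gives r = (k₁ − k₂)/(k₁ + k₂), so R = r² = 0.07516 and T = 1 − R = 0.9248.

R = 0.0752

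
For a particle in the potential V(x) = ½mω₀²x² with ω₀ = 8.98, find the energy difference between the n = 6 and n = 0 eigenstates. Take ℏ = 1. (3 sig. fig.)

E_n = ℏω₀(n + ½), so ΔE = (6 − 0) ℏω₀ = 6 × 8.98 = 53.88.

ΔE = 53.9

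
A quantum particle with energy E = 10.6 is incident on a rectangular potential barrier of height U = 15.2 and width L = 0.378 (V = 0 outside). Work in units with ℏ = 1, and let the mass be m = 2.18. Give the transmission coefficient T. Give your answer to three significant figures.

T = 0.109

Since E < U the interior solution is evanescent with decay constant κ = √(2m(U − E))/ℏ = 4.478.
κL = 1.693, sinh(κL) = 2.625.
Matching ψ, ψ′ at both faces gives T = [1 + U² sinh²(κL) / (4E(U − E))]⁻¹ = 1/9.165 = 0.109.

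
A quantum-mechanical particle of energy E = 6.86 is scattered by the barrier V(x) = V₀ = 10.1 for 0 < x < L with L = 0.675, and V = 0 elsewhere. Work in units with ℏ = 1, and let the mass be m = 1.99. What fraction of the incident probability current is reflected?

R = 0.973

E < V₀: inside the barrier ψ ∝ e^{±κx} with κ = √(2m(V₀ − E))/ℏ = 3.591.
κL = 2.424, sinh(κL) = 5.601.
The exact tunnelling result is T⁻¹ = 1 + V₀² sinh²(κL) / [4E(V₀ − E)] = 36.99, so T = 0.0270.
R = 1 − T = 0.973.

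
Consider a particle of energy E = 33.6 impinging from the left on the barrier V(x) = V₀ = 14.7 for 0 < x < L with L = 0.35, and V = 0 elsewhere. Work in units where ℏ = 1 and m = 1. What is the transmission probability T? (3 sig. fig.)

E > V₀: inside the barrier k₂ = √(2m(E − V₀))/ℏ = 6.148, k₂L = 2.152.
Matching at both interfaces gives T⁻¹ = 1 + V₀² sin²(k₂L) / [4E(E − V₀)] = 1.059, hence T = 0.944.

T = 0.944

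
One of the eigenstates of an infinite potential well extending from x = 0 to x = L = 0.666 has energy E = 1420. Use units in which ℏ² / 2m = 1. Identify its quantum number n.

From E_n = n²π²ℏ²/(2mL²) invert to n = √(2mL²E)/(πℏ).
n = (0.666/π) × √(2 × 0.5 × 1420) = 7.989 → n = 8.

n = 8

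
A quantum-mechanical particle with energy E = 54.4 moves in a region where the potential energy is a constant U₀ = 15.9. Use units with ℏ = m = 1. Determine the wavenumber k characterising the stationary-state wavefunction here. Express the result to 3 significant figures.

k = 8.77

With E > U₀ the solution is oscillatory, ψ ∝ e^{±ikx} with k = √(2m(E − U₀))/ℏ.
k = √(2 × 1 × 38.5) = 8.775.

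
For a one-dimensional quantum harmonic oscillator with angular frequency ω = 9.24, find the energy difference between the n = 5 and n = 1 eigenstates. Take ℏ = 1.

E_n = ℏω(n + ½), so ΔE = (5 − 1) ℏω = 4 × 9.24 = 36.96.

ΔE = 37.0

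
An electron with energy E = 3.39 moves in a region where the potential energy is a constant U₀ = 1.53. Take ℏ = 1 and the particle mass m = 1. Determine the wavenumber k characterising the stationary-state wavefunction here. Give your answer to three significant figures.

With E > U₀ the solution is oscillatory, ψ ∝ e^{±ikx} with k = √(2m(E − U₀))/ℏ.
k = √(2 × 1 × 1.86) = 1.929.

k = 1.93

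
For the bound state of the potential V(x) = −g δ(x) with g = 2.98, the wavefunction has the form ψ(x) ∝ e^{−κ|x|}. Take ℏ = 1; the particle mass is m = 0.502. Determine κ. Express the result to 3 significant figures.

Integrating the TISE across x = 0 gives the cusp condition ψ'(0⁺) − ψ'(0⁻) = −(2mg/ℏ²)ψ(0).
With ψ ∝ e^{−κ|x|} this yields −2κ = −2mg/ℏ², so κ = mg/ℏ² = 1.496.

κ = 1.50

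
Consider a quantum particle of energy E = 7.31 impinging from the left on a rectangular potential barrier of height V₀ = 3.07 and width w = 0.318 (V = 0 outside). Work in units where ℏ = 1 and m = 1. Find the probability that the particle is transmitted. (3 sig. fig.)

E > V₀: inside the barrier k₂ = √(2m(E − V₀))/ℏ = 2.912, k₂w = 0.9260.
T = [1 + V₀² sin²(k₂w) / (4E(E − V₀))]⁻¹ = 1/1.049 = 0.954.

T = 0.954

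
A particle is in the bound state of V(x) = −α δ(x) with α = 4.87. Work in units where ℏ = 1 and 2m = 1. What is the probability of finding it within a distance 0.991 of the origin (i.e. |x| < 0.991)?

P = 0.992

The normalised bound state is ψ = √κ e^{−κ|x|} with κ = mα/ℏ² = 2.435.
P(|x| < d) = ∫_{−d}^{d} κ e^{−2κ|x|} dx = 1 − e^{−2κd} = 1 − e^{−4.826} = 0.9920.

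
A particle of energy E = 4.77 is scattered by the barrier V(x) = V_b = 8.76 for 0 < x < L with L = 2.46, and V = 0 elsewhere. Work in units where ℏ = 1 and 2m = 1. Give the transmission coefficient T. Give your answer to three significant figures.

E < V_b: inside the barrier ψ ∝ e^{±κx} with κ = √(2m(V_b − E))/ℏ = 1.997.
κL = 4.914, sinh(κL) = 68.08.
The exact tunnelling result is T⁻¹ = 1 + V_b² sinh²(κL) / [4E(V_b − E)] = 4673, so T = 0.000214.

T = 0.000214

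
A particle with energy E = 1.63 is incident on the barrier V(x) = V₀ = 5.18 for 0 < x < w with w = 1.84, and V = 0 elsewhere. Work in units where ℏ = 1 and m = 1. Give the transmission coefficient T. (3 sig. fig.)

T = 0.000190

Since E < V₀ the interior solution is evanescent with decay constant κ = √(2m(V₀ − E))/ℏ = 2.665.
κw = 4.903, sinh(κw) = 67.33.
Matching ψ, ψ′ at both faces gives T = [1 + V₀² sinh²(κw) / (4E(V₀ − E))]⁻¹ = 1/5257 = 0.000190.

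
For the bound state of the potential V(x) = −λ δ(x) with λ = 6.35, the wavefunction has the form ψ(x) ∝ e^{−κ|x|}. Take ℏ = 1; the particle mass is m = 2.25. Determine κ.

κ = 14.3

Integrating the TISE across x = 0 gives the cusp condition ψ'(0⁺) − ψ'(0⁻) = −(2mλ/ℏ²)ψ(0).
With ψ ∝ e^{−κ|x|} this yields −2κ = −2mλ/ℏ², so κ = mλ/ℏ² = 14.29.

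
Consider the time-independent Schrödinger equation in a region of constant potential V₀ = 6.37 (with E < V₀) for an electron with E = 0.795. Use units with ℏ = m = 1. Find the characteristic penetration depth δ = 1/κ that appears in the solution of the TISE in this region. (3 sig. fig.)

δ = 0.299

Since E < V₀ the TISE in this region is ψ'' = κ²ψ with κ = √(2m(V₀ − E))/ℏ.
κ = √(2 × 1 × 5.575) = 3.339. The penetration depth is δ = 1/κ = 0.299.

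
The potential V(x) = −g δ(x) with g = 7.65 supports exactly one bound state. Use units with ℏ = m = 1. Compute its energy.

E = -29.3

The bound state is ψ(x) = √κ e^{−κ|x|}. The derivative jump ψ'(0⁺) − ψ'(0⁻) = −(2mg/ℏ²)ψ(0) fixes κ = mg/ℏ² = 7.650.
Then E = −ℏ²κ²/(2m) = −mg²/(2ℏ²) = -29.26.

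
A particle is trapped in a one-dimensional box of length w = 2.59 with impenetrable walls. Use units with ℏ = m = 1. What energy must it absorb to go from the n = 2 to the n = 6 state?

E_n = n²π²ℏ²/(2mw²), so ΔE = (6² − 2²) π²ℏ²/(2mw²).
ΔE = 32 × π² / (2 × 1 × 2.59²) = 23.54.

ΔE = 23.5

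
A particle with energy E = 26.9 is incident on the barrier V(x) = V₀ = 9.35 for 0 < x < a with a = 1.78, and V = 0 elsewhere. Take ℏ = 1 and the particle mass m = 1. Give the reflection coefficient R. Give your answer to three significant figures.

E > V₀: inside the barrier k₂ = √(2m(E − V₀))/ℏ = 5.925, k₂a = 10.55.
T = [1 + V₀² sin²(k₂a) / (4E(E − V₀))]⁻¹ = 1/1.038 = 0.964.
R = 1 − T = 0.0362.

R = 0.0362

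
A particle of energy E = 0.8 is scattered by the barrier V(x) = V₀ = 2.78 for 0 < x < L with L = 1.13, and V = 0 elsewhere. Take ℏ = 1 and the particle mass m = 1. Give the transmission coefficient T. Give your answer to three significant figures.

T = 0.0360

Since E < V₀ the interior solution is evanescent with decay constant κ = √(2m(V₀ − E))/ℏ = 1.990.
κL = 2.249, sinh(κL) = 4.685.
The exact tunnelling result is T⁻¹ = 1 + V₀² sinh²(κL) / [4E(V₀ − E)] = 27.77, so T = 0.0360.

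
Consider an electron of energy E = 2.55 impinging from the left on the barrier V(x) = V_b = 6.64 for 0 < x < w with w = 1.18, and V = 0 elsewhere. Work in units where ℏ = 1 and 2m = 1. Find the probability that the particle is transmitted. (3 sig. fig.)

E < V_b: inside the barrier ψ ∝ e^{±κx} with κ = √(2m(V_b − E))/ℏ = 2.022.
κw = 2.386, sinh(κw) = 5.391.
The exact tunnelling result is T⁻¹ = 1 + V_b² sinh²(κw) / [4E(V_b − E)] = 31.72, so T = 0.0315.

T = 0.0315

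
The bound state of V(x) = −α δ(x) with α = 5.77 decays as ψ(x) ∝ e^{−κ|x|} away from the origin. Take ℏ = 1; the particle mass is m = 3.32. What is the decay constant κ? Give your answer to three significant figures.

κ = 19.2

Integrating the TISE across x = 0 gives the cusp condition ψ'(0⁺) − ψ'(0⁻) = −(2mα/ℏ²)ψ(0).
With ψ ∝ e^{−κ|x|} this yields −2κ = −2mα/ℏ², so κ = mα/ℏ² = 19.16.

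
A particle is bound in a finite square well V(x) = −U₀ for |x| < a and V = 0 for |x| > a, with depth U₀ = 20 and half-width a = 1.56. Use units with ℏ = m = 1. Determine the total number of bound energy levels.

Define the well-strength parameter z₀ = (a/ℏ)√(2mU₀) = 1.56 × √(2·1·20) = 9.866.
The even/odd transcendental equations gain one root per π/2 in z₀, giving N = 1 + ⌊2z₀/π⌋ = 1 + ⌊6.281⌋ = 7.

N = 7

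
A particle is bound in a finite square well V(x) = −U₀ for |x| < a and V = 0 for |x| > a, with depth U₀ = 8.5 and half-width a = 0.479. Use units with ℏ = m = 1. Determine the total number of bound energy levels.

Define the well-strength parameter z₀ = (a/ℏ)√(2mU₀) = 0.479 × √(2·1·8.5) = 1.975.
A new bound state (alternating even/odd) appears each time z₀ passes a multiple of π/2, so N = ⌊2z₀/π⌋ + 1 = ⌊1.257⌋ + 1 = 2.

N = 2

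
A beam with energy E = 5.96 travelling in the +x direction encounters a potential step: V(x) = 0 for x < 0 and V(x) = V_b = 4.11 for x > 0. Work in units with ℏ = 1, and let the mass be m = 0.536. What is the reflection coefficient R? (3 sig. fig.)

The wavenumbers are k₁ = √(2mE)/ℏ = 2.528 on the left and k₂ = √(2m(E − V_b))/ℏ = 1.408 on the right.
Matching ψ and ψ′ at x = 0 gives r = (k₁ − k₂)/(k₁ + k₂), so R = r² = 0.08089 and T = 1 − R = 0.9191.

R = 0.0809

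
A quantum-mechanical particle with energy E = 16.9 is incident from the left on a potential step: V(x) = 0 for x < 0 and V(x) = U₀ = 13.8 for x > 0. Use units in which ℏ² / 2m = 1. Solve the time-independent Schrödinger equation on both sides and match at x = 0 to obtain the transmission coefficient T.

T = 0.840

The wavenumbers are k₁ = √(2mE)/ℏ = 4.111 on the left and k₂ = √(2m(E − U₀))/ℏ = 1.761 on the right.
Matching ψ and ψ′ at x = 0 gives r = (k₁ − k₂)/(k₁ + k₂), so R = r² = 0.1602 and T = 1 − R = 0.8398.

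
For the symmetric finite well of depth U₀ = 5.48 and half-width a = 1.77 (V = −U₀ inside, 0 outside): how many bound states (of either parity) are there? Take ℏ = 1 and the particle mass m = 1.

Define the well-strength parameter z₀ = (a/ℏ)√(2mU₀) = 1.77 × √(2·1·5.48) = 5.860.
A new bound state (alternating even/odd) appears each time z₀ passes a multiple of π/2, so N = ⌊2z₀/π⌋ + 1 = ⌊3.730⌋ + 1 = 4.

N = 4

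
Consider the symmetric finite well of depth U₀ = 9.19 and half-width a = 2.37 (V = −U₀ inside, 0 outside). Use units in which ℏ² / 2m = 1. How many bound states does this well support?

N = 5

Define the well-strength parameter z₀ = (a/ℏ)√(2mU₀) = 2.37 × √(2·0.5·9.19) = 7.185.
The even/odd transcendental equations gain one root per π/2 in z₀, giving N = 1 + ⌊2z₀/π⌋ = 1 + ⌊4.574⌋ = 5.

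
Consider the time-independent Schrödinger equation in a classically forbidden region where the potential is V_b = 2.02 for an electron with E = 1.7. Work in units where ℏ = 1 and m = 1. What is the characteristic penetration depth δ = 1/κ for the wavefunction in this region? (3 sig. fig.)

Since E < V_b the TISE in this region is ψ'' = κ²ψ with κ = √(2m(V_b − E))/ℏ.
κ = √(2 × 1 × 0.32) = 0.8000. The penetration depth is δ = 1/κ = 1.25.

δ = 1.25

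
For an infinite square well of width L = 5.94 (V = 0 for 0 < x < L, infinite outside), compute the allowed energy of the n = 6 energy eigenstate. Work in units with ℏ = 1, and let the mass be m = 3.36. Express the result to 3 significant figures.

The infinite-well eigenfunctions ψ_n = √(2/L) sin(nπx/L) vanish at both walls, giving E_n = n²π²ℏ²/(2mL²).
E_6 = 6² × π² / (2 × 3.36 × 5.94²) = 1.499.

E = 1.50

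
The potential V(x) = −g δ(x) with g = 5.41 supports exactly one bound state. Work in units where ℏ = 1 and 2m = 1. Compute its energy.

E = -7.32

For x ≠ 0 the bound state is ψ ∝ e^{−κ|x|}; integrating the TISE across the delta gives the cusp condition 2κ = 2mg/ℏ², so κ = 2.705.
Then E = −ℏ²κ²/(2m) = −mg²/(2ℏ²) = -7.317.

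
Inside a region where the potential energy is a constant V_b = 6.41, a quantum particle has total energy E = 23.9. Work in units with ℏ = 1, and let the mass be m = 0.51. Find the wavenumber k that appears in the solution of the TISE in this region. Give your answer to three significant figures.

k = 4.22

With E > V_b the solution is oscillatory, ψ ∝ e^{±ikx} with k = √(2m(E − V_b))/ℏ.
k = √(2 × 0.51 × 17.49) = 4.224.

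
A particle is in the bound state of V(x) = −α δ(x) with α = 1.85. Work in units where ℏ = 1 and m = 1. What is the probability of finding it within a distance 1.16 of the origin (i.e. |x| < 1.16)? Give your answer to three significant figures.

P = 0.986

The normalised bound state is ψ = √κ e^{−κ|x|} with κ = mα/ℏ² = 1.850.
P(|x| < d) = ∫_{−d}^{d} κ e^{−2κ|x|} dx = 1 − e^{−2κd} = 1 − e^{−4.292} = 0.9863.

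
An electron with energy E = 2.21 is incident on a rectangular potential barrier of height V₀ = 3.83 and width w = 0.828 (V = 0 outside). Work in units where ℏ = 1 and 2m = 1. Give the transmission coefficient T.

T = 0.381

E < V₀: inside the barrier ψ ∝ e^{±κx} with κ = √(2m(V₀ − E))/ℏ = 1.273.
κw = 1.054, sinh(κw) = 1.260.
Matching ψ, ψ′ at both faces gives T = [1 + V₀² sinh²(κw) / (4E(V₀ − E))]⁻¹ = 1/2.626 = 0.381.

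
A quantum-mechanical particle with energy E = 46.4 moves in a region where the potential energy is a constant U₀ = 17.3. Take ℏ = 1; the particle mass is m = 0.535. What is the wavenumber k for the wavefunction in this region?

k = 5.58

With E > U₀ the solution is oscillatory, ψ ∝ e^{±ikx} with k = √(2m(E − U₀))/ℏ.
k = √(2 × 0.535 × 29.1) = 5.580.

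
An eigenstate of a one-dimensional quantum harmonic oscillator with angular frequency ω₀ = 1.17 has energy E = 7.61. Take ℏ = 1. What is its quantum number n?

n = 6

Invert E_n = (n + ½)ℏω₀: n = E/ℏω₀ − ½ = 6.004, so n = 6.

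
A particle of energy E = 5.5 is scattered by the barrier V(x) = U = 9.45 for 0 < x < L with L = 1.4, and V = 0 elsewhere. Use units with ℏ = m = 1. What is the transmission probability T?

Since E < U the interior solution is evanescent with decay constant κ = √(2m(U − E))/ℏ = 2.811.
κL = 3.935, sinh(κL) = 25.57.
The exact tunnelling result is T⁻¹ = 1 + U² sinh²(κL) / [4E(U − E)] = 672.9, so T = 0.00149.

T = 0.00149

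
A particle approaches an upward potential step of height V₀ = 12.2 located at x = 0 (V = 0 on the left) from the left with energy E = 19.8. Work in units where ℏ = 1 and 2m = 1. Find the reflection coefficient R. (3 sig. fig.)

R = 0.0552

The wavenumbers are k₁ = √(2mE)/ℏ = 4.450 on the left and k₂ = √(2m(E − V₀))/ℏ = 2.757 on the right.
Continuity of ψ and ψ′ at the step yields the reflection amplitude r = (k₁ − k₂)/(k₁ + k₂) = 0.2349; thus R = |r|² = 0.05518, T = 0.9448.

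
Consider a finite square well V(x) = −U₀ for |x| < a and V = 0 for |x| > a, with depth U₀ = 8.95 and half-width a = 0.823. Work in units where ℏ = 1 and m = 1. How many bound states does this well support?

N = 3

The dimensionless depth is z₀ = a√(2mU₀)/ℏ = 0.823 × √(17.90) = 3.482.
The even/odd transcendental equations gain one root per π/2 in z₀, giving N = 1 + ⌊2z₀/π⌋ = 1 + ⌊2.217⌋ = 3.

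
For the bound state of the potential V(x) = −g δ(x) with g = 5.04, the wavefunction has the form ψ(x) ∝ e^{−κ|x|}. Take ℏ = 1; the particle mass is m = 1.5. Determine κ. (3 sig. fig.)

κ = 7.56

Integrating the TISE across x = 0 gives the cusp condition ψ'(0⁺) − ψ'(0⁻) = −(2mg/ℏ²)ψ(0).
With ψ ∝ e^{−κ|x|} this yields −2κ = −2mg/ℏ², so κ = mg/ℏ² = 7.560.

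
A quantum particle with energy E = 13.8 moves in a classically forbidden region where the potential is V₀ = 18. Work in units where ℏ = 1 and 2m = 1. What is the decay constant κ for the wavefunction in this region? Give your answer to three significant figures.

Since E < V₀ the TISE in this region is ψ'' = κ²ψ with κ = √(2m(V₀ − E))/ℏ.
κ = √(2 × 0.5 × 4.2) = 2.049.

κ = 2.05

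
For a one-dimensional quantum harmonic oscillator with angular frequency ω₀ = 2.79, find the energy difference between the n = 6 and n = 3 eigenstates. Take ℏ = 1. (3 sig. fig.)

E_n = ℏω₀(n + ½), so ΔE = (6 − 3) ℏω₀ = 3 × 2.79 = 8.370.

ΔE = 8.37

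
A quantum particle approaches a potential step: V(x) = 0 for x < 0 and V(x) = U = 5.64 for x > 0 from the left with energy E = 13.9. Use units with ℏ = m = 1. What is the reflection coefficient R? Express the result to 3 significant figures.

R = 0.0167

The wavenumbers are k₁ = √(2mE)/ℏ = 5.273 on the left and k₂ = √(2m(E − U))/ℏ = 4.064 on the right.
Matching ψ and ψ′ at x = 0 gives r = (k₁ − k₂)/(k₁ + k₂), so R = r² = 0.01674 and T = 1 − R = 0.9833.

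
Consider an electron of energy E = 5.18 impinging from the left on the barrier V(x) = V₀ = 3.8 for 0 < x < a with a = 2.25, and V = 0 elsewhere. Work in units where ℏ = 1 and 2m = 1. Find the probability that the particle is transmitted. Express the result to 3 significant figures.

T = 0.897

E > V₀: inside the barrier k₂ = √(2m(E − V₀))/ℏ = 1.175, k₂a = 2.643.
Matching at both interfaces gives T⁻¹ = 1 + V₀² sin²(k₂a) / [4E(E − V₀)] = 1.115, hence T = 0.897.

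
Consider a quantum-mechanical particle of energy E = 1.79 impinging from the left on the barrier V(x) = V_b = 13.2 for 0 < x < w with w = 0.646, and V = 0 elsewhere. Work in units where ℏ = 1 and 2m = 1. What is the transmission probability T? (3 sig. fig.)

E < V_b: inside the barrier ψ ∝ e^{±κx} with κ = √(2m(V_b − E))/ℏ = 3.378.
κw = 2.182, sinh(κw) = 4.376.
The exact tunnelling result is T⁻¹ = 1 + V_b² sinh²(κw) / [4E(V_b − E)] = 41.84, so T = 0.0239.

T = 0.0239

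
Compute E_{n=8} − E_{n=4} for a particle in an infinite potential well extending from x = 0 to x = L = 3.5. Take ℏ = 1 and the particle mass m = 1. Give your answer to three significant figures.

ΔE = 19.3

E_n = n²π²ℏ²/(2mL²), so ΔE = (8² − 4²) π²ℏ²/(2mL²).
ΔE = 48 × π² / (2 × 1 × 3.5²) = 19.34.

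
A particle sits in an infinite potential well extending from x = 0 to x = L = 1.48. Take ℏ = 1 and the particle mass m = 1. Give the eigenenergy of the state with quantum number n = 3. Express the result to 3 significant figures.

E = 20.3

Requiring ψ(0) = ψ(L) = 0 quantises k = nπ/L, hence E_n = ℏ²k²/2m = n²π²ℏ²/(2mL²).
E_3 = 3² × π² / (2 × 1 × 1.48²) = 20.28.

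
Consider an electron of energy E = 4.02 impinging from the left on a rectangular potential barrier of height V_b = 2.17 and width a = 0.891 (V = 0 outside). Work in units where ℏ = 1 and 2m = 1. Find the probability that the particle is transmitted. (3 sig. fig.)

T = 0.878

Above the barrier the interior wavenumber is k₂ = √(2m(E − V_b))/ℏ = 1.360, giving phase k₂a = 1.212.
Matching at both interfaces gives T⁻¹ = 1 + V_b² sin²(k₂a) / [4E(E − V_b)] = 1.139, hence T = 0.878.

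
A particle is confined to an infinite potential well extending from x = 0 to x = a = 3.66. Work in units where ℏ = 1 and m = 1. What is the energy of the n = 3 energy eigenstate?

Requiring ψ(0) = ψ(a) = 0 quantises k = nπ/a, hence E_n = ℏ²k²/2m = n²π²ℏ²/(2ma²).
E_3 = 3² × π² / (2 × 1 × 3.66²) = 3.316.

E = 3.32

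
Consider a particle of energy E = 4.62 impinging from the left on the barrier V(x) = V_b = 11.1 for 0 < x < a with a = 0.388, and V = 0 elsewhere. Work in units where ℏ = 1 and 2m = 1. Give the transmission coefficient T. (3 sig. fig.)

Since E < V_b the interior solution is evanescent with decay constant κ = √(2m(V_b − E))/ℏ = 2.546.
κa = 0.9877, sinh(κa) = 1.156.
Matching ψ, ψ′ at both faces gives T = [1 + V_b² sinh²(κa) / (4E(V_b − E))]⁻¹ = 1/2.376 = 0.421.

T = 0.421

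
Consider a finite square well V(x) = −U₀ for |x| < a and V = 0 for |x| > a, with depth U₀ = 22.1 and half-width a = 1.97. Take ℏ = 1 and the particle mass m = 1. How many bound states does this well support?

Define the well-strength parameter z₀ = (a/ℏ)√(2mU₀) = 1.97 × √(2·1·22.1) = 13.10.
The even/odd transcendental equations gain one root per π/2 in z₀, giving N = 1 + ⌊2z₀/π⌋ = 1 + ⌊8.338⌋ = 9.

N = 9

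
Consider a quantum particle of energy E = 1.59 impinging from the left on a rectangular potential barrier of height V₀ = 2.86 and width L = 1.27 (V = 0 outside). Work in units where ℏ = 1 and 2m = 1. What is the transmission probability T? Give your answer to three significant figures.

T = 0.202

Since E < V₀ the interior solution is evanescent with decay constant κ = √(2m(V₀ − E))/ℏ = 1.127.
κL = 1.431, sinh(κL) = 1.972.
The exact tunnelling result is T⁻¹ = 1 + V₀² sinh²(κL) / [4E(V₀ − E)] = 4.940, so T = 0.202.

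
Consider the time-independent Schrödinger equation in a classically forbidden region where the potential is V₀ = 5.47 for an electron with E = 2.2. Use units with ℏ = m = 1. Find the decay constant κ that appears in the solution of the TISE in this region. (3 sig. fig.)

Since E < V₀ the TISE in this region is ψ'' = κ²ψ with κ = √(2m(V₀ − E))/ℏ.
κ = √(2 × 1 × 3.27) = 2.557.

κ = 2.56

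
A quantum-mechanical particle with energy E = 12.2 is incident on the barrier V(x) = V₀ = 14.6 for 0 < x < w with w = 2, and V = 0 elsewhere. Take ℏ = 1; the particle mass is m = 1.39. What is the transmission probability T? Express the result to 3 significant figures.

T = 0.0000716

E < V₀: inside the barrier ψ ∝ e^{±κx} with κ = √(2m(V₀ − E))/ℏ = 2.583.
κw = 5.166, sinh(κw) = 87.61.
The exact tunnelling result is T⁻¹ = 1 + V₀² sinh²(κw) / [4E(V₀ − E)] = 13970, so T = 0.0000716.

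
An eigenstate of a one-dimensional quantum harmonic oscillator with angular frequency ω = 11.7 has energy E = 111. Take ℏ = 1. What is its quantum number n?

Invert E_n = (n + ½)ℏω: n = E/ℏω − ½ = 8.987, so n = 9.

n = 9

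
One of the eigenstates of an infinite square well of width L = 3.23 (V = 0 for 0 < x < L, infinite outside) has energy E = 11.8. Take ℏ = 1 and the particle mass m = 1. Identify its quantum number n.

From E_n = n²π²ℏ²/(2mL²) invert to n = √(2mL²E)/(πℏ).
n = (3.23/π) × √(2 × 1 × 11.8) = 4.995 → n = 5.

n = 5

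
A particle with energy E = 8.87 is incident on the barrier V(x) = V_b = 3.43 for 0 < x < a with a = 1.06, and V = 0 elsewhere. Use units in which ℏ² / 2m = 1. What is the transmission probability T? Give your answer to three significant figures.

T = 0.977

Above the barrier the interior wavenumber is k₂ = √(2m(E − V_b))/ℏ = 2.332, giving phase k₂a = 2.472.
T = [1 + V_b² sin²(k₂a) / (4E(E − V_b))]⁻¹ = 1/1.023 = 0.977.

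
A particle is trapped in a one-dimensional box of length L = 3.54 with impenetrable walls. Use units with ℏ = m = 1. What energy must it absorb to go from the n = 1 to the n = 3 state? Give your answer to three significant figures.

E_n = n²π²ℏ²/(2mL²), so ΔE = (3² − 1²) π²ℏ²/(2mL²).
ΔE = 8 × π² / (2 × 1 × 3.54²) = 3.150.

ΔE = 3.15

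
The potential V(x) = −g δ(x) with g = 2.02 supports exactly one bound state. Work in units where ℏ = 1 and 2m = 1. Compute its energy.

The bound state is ψ(x) = √κ e^{−κ|x|}. The derivative jump ψ'(0⁺) − ψ'(0⁻) = −(2mg/ℏ²)ψ(0) fixes κ = mg/ℏ² = 1.010.
Then E = −ℏ²κ²/(2m) = −mg²/(2ℏ²) = -1.020.

E = -1.02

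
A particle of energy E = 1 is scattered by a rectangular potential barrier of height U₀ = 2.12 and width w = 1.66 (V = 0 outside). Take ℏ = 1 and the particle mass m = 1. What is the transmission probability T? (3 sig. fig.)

T = 0.0273

Since E < U₀ the interior solution is evanescent with decay constant κ = √(2m(U₀ − E))/ℏ = 1.497.
κw = 2.484, sinh(κw) = 5.956.
Matching ψ, ψ′ at both faces gives T = [1 + U₀² sinh²(κw) / (4E(U₀ − E))]⁻¹ = 1/36.58 = 0.0273.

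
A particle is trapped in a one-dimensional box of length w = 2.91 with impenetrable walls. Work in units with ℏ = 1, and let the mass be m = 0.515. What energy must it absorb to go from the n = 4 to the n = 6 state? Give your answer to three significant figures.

ΔE = 22.6

E_n = n²π²ℏ²/(2mw²), so ΔE = (6² − 4²) π²ℏ²/(2mw²).
ΔE = 20 × π² / (2 × 0.515 × 2.91²) = 22.63.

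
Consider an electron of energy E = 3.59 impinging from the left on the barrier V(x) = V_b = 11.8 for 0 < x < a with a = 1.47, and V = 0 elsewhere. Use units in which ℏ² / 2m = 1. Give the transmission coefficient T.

Since E < V_b the interior solution is evanescent with decay constant κ = √(2m(V_b − E))/ℏ = 2.865.
κa = 4.212, sinh(κa) = 33.74.
The exact tunnelling result is T⁻¹ = 1 + V_b² sinh²(κa) / [4E(V_b − E)] = 1345, so T = 0.000743.

T = 0.000743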